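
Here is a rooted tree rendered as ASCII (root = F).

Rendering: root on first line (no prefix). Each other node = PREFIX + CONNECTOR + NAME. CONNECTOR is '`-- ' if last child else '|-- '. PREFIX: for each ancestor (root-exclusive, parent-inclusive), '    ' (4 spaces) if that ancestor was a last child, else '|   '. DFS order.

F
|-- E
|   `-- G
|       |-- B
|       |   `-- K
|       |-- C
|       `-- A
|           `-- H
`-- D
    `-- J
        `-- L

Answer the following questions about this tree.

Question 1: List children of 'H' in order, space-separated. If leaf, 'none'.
Node H's children (from adjacency): (leaf)

Answer: none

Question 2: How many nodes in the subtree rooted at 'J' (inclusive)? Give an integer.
Answer: 2

Derivation:
Subtree rooted at J contains: J, L
Count = 2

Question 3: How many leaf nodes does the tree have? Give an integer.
Answer: 4

Derivation:
Leaves (nodes with no children): C, H, K, L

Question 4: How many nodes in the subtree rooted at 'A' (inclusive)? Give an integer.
Answer: 2

Derivation:
Subtree rooted at A contains: A, H
Count = 2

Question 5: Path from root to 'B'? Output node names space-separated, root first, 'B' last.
Walk down from root: F -> E -> G -> B

Answer: F E G B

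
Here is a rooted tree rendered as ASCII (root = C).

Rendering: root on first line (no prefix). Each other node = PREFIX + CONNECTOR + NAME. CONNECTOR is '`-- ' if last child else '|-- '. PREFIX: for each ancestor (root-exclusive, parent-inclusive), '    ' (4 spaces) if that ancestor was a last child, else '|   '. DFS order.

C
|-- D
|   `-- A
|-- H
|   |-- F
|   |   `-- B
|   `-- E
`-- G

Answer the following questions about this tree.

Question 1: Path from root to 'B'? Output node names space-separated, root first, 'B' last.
Answer: C H F B

Derivation:
Walk down from root: C -> H -> F -> B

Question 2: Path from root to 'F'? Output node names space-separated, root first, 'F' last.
Answer: C H F

Derivation:
Walk down from root: C -> H -> F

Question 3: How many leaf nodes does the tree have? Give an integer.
Leaves (nodes with no children): A, B, E, G

Answer: 4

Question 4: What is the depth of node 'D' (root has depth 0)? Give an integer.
Answer: 1

Derivation:
Path from root to D: C -> D
Depth = number of edges = 1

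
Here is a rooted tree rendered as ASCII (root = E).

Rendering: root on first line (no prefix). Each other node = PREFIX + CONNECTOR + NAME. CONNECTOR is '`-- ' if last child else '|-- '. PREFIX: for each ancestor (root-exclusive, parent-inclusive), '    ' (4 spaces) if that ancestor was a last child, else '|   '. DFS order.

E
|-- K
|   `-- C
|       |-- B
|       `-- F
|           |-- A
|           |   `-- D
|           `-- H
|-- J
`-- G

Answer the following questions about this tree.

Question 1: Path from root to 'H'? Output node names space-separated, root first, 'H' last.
Answer: E K C F H

Derivation:
Walk down from root: E -> K -> C -> F -> H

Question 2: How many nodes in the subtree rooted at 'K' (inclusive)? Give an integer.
Answer: 7

Derivation:
Subtree rooted at K contains: A, B, C, D, F, H, K
Count = 7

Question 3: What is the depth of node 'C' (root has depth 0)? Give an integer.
Path from root to C: E -> K -> C
Depth = number of edges = 2

Answer: 2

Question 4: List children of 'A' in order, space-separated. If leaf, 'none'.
Node A's children (from adjacency): D

Answer: D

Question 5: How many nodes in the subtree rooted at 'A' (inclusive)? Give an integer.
Subtree rooted at A contains: A, D
Count = 2

Answer: 2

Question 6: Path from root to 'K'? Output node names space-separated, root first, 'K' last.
Walk down from root: E -> K

Answer: E K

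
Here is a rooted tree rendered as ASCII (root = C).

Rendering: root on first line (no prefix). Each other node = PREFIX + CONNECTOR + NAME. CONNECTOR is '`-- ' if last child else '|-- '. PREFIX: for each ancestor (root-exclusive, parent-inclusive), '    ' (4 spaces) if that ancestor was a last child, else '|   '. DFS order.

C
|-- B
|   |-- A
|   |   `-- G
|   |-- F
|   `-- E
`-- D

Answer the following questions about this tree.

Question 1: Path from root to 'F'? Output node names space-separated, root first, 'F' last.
Walk down from root: C -> B -> F

Answer: C B F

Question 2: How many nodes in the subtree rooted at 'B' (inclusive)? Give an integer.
Answer: 5

Derivation:
Subtree rooted at B contains: A, B, E, F, G
Count = 5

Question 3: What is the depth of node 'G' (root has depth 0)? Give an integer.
Answer: 3

Derivation:
Path from root to G: C -> B -> A -> G
Depth = number of edges = 3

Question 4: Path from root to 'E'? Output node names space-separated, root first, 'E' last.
Answer: C B E

Derivation:
Walk down from root: C -> B -> E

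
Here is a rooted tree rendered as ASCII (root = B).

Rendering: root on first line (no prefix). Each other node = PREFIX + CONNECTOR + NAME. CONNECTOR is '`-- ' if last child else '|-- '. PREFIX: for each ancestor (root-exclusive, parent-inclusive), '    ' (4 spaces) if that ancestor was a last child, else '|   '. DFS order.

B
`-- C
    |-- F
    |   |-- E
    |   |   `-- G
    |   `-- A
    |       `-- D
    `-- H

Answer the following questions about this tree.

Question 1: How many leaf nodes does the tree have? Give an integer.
Answer: 3

Derivation:
Leaves (nodes with no children): D, G, H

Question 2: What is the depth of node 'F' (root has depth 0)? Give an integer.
Path from root to F: B -> C -> F
Depth = number of edges = 2

Answer: 2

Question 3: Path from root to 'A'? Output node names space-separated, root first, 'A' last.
Answer: B C F A

Derivation:
Walk down from root: B -> C -> F -> A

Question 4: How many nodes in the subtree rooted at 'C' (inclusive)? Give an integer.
Answer: 7

Derivation:
Subtree rooted at C contains: A, C, D, E, F, G, H
Count = 7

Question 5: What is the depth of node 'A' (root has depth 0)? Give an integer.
Answer: 3

Derivation:
Path from root to A: B -> C -> F -> A
Depth = number of edges = 3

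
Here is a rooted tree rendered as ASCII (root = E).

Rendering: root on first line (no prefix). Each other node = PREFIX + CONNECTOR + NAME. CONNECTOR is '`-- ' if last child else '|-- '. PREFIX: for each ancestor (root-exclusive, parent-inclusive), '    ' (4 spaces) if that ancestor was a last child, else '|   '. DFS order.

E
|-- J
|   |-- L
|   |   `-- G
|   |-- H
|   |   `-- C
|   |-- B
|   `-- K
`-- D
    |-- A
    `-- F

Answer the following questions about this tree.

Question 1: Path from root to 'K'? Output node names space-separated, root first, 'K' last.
Answer: E J K

Derivation:
Walk down from root: E -> J -> K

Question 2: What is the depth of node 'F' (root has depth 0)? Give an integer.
Answer: 2

Derivation:
Path from root to F: E -> D -> F
Depth = number of edges = 2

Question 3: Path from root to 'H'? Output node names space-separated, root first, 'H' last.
Answer: E J H

Derivation:
Walk down from root: E -> J -> H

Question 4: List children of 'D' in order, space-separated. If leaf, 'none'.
Node D's children (from adjacency): A, F

Answer: A F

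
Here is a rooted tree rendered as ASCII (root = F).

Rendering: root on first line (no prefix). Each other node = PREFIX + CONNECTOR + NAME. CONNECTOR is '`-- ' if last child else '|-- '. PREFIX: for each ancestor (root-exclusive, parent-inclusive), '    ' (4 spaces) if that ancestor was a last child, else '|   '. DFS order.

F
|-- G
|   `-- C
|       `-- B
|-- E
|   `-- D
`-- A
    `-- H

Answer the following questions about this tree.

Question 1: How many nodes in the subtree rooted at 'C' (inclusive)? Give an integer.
Subtree rooted at C contains: B, C
Count = 2

Answer: 2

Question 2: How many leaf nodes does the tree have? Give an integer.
Leaves (nodes with no children): B, D, H

Answer: 3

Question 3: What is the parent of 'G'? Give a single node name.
Scan adjacency: G appears as child of F

Answer: F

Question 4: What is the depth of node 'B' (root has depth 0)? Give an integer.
Path from root to B: F -> G -> C -> B
Depth = number of edges = 3

Answer: 3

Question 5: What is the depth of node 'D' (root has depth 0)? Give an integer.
Path from root to D: F -> E -> D
Depth = number of edges = 2

Answer: 2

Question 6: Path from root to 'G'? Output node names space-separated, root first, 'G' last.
Walk down from root: F -> G

Answer: F G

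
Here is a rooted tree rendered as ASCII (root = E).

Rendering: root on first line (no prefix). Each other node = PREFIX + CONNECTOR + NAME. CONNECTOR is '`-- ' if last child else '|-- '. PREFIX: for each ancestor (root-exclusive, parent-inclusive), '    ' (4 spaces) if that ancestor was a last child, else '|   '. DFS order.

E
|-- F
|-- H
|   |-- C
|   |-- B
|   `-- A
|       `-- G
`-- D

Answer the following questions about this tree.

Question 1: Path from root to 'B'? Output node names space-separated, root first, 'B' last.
Walk down from root: E -> H -> B

Answer: E H B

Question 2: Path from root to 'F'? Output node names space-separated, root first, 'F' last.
Walk down from root: E -> F

Answer: E F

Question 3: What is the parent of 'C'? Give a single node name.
Answer: H

Derivation:
Scan adjacency: C appears as child of H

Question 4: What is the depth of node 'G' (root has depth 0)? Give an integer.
Answer: 3

Derivation:
Path from root to G: E -> H -> A -> G
Depth = number of edges = 3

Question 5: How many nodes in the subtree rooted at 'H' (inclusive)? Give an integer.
Answer: 5

Derivation:
Subtree rooted at H contains: A, B, C, G, H
Count = 5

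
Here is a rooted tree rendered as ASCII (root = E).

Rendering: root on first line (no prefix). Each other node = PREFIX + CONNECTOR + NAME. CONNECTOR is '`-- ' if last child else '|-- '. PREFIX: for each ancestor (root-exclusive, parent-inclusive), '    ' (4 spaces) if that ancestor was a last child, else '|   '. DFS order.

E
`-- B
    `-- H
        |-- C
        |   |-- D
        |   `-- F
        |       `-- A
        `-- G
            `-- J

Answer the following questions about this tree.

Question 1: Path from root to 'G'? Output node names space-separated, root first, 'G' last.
Walk down from root: E -> B -> H -> G

Answer: E B H G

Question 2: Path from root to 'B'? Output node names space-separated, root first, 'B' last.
Walk down from root: E -> B

Answer: E B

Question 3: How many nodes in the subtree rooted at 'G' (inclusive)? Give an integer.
Subtree rooted at G contains: G, J
Count = 2

Answer: 2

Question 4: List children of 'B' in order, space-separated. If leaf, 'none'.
Answer: H

Derivation:
Node B's children (from adjacency): H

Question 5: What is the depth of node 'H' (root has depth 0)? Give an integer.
Answer: 2

Derivation:
Path from root to H: E -> B -> H
Depth = number of edges = 2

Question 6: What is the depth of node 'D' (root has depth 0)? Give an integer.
Answer: 4

Derivation:
Path from root to D: E -> B -> H -> C -> D
Depth = number of edges = 4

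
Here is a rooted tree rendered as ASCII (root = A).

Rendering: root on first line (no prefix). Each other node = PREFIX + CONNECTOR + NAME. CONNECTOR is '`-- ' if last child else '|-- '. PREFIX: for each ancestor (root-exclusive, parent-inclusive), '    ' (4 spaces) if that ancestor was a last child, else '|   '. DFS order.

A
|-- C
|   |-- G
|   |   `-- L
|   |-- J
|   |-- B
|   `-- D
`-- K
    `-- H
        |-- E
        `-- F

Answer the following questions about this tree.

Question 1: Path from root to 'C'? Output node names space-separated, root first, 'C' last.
Answer: A C

Derivation:
Walk down from root: A -> C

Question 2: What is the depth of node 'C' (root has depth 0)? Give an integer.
Answer: 1

Derivation:
Path from root to C: A -> C
Depth = number of edges = 1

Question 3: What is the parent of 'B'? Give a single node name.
Scan adjacency: B appears as child of C

Answer: C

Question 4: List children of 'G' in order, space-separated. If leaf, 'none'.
Node G's children (from adjacency): L

Answer: L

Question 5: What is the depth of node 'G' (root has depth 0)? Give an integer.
Answer: 2

Derivation:
Path from root to G: A -> C -> G
Depth = number of edges = 2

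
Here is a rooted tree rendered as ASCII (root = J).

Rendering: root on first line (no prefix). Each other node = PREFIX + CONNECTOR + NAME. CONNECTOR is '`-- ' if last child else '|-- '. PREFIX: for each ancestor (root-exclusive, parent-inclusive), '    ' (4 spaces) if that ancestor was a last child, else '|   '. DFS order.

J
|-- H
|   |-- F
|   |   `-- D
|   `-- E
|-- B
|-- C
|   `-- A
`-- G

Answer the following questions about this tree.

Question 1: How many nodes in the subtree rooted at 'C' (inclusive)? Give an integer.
Subtree rooted at C contains: A, C
Count = 2

Answer: 2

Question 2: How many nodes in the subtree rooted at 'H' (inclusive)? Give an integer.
Answer: 4

Derivation:
Subtree rooted at H contains: D, E, F, H
Count = 4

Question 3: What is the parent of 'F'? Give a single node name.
Answer: H

Derivation:
Scan adjacency: F appears as child of H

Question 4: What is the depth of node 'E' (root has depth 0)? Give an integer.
Answer: 2

Derivation:
Path from root to E: J -> H -> E
Depth = number of edges = 2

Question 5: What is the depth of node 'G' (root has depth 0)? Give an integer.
Path from root to G: J -> G
Depth = number of edges = 1

Answer: 1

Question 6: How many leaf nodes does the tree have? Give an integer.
Leaves (nodes with no children): A, B, D, E, G

Answer: 5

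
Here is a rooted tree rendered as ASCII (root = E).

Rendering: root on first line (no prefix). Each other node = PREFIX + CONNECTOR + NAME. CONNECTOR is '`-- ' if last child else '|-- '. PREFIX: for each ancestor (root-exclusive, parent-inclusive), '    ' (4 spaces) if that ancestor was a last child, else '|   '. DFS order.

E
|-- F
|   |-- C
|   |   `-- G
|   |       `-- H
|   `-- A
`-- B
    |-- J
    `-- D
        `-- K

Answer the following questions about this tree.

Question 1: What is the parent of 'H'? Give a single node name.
Answer: G

Derivation:
Scan adjacency: H appears as child of G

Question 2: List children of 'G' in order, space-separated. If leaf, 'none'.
Answer: H

Derivation:
Node G's children (from adjacency): H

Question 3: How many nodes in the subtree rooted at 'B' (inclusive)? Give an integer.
Answer: 4

Derivation:
Subtree rooted at B contains: B, D, J, K
Count = 4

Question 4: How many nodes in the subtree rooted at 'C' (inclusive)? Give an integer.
Answer: 3

Derivation:
Subtree rooted at C contains: C, G, H
Count = 3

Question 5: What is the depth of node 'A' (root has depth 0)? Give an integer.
Answer: 2

Derivation:
Path from root to A: E -> F -> A
Depth = number of edges = 2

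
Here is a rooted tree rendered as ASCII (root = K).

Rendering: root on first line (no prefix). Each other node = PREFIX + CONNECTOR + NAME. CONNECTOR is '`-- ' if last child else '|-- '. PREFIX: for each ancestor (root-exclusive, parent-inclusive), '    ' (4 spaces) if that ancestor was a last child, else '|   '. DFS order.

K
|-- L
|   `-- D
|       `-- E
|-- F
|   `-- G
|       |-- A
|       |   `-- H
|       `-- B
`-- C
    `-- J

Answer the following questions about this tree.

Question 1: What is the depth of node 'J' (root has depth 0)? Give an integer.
Path from root to J: K -> C -> J
Depth = number of edges = 2

Answer: 2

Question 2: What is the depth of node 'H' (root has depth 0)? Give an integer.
Path from root to H: K -> F -> G -> A -> H
Depth = number of edges = 4

Answer: 4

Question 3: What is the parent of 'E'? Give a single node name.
Scan adjacency: E appears as child of D

Answer: D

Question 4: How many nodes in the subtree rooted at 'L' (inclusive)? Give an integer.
Answer: 3

Derivation:
Subtree rooted at L contains: D, E, L
Count = 3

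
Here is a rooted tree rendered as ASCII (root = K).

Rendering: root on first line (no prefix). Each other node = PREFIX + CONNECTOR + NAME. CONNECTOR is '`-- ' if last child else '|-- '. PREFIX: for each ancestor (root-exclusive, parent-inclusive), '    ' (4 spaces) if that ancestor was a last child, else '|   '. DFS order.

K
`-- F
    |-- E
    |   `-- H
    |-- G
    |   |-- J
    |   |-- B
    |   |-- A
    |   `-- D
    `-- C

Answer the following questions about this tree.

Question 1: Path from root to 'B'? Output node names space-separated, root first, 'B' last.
Answer: K F G B

Derivation:
Walk down from root: K -> F -> G -> B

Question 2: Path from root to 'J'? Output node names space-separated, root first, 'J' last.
Answer: K F G J

Derivation:
Walk down from root: K -> F -> G -> J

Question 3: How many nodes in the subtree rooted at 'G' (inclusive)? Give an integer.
Answer: 5

Derivation:
Subtree rooted at G contains: A, B, D, G, J
Count = 5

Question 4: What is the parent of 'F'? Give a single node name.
Scan adjacency: F appears as child of K

Answer: K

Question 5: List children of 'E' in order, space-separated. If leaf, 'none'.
Node E's children (from adjacency): H

Answer: H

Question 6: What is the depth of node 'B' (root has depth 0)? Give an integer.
Answer: 3

Derivation:
Path from root to B: K -> F -> G -> B
Depth = number of edges = 3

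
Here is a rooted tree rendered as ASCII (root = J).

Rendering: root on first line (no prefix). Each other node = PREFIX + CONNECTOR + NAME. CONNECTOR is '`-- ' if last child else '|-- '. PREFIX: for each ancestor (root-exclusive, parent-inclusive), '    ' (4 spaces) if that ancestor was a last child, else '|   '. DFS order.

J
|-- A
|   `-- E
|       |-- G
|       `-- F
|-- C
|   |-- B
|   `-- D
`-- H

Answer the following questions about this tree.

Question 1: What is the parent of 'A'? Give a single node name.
Answer: J

Derivation:
Scan adjacency: A appears as child of J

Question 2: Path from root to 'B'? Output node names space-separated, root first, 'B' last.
Walk down from root: J -> C -> B

Answer: J C B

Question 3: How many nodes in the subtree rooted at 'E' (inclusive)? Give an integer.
Subtree rooted at E contains: E, F, G
Count = 3

Answer: 3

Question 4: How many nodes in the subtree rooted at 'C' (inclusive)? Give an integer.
Answer: 3

Derivation:
Subtree rooted at C contains: B, C, D
Count = 3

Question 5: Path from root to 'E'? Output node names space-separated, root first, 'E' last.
Answer: J A E

Derivation:
Walk down from root: J -> A -> E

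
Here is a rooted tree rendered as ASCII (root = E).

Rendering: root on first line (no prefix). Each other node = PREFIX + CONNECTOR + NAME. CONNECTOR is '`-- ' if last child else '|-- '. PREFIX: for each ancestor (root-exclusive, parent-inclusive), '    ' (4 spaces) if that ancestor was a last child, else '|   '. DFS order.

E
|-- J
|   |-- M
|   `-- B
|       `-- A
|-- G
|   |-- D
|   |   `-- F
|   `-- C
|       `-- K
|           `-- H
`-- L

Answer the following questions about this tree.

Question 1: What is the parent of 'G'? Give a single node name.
Scan adjacency: G appears as child of E

Answer: E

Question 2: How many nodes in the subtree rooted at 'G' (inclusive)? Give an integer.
Subtree rooted at G contains: C, D, F, G, H, K
Count = 6

Answer: 6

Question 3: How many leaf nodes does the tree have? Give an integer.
Answer: 5

Derivation:
Leaves (nodes with no children): A, F, H, L, M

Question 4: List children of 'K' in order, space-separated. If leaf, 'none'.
Node K's children (from adjacency): H

Answer: H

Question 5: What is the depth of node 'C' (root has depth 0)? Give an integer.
Answer: 2

Derivation:
Path from root to C: E -> G -> C
Depth = number of edges = 2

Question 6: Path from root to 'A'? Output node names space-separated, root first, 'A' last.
Answer: E J B A

Derivation:
Walk down from root: E -> J -> B -> A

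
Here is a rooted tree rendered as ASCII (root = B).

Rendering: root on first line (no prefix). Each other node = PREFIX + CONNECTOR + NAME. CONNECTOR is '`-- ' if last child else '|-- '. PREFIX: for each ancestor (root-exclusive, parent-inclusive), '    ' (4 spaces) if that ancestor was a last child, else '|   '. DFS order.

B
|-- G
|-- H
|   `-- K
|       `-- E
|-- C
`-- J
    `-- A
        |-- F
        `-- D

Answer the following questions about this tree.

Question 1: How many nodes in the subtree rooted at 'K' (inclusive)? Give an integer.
Answer: 2

Derivation:
Subtree rooted at K contains: E, K
Count = 2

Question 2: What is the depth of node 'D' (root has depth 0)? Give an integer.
Answer: 3

Derivation:
Path from root to D: B -> J -> A -> D
Depth = number of edges = 3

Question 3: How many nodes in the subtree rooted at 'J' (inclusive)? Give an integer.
Subtree rooted at J contains: A, D, F, J
Count = 4

Answer: 4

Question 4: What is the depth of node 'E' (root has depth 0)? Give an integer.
Answer: 3

Derivation:
Path from root to E: B -> H -> K -> E
Depth = number of edges = 3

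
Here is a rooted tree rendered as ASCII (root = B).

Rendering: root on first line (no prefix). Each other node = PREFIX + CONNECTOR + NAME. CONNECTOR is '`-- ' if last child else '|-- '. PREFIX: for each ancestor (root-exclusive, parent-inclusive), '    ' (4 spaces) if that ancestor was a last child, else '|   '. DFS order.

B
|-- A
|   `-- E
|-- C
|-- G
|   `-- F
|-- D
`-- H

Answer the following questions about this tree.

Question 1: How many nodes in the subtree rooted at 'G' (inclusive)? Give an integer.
Answer: 2

Derivation:
Subtree rooted at G contains: F, G
Count = 2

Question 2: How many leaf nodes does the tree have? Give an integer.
Leaves (nodes with no children): C, D, E, F, H

Answer: 5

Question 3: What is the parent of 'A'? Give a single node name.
Scan adjacency: A appears as child of B

Answer: B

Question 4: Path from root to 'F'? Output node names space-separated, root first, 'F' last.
Answer: B G F

Derivation:
Walk down from root: B -> G -> F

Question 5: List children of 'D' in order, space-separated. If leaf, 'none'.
Node D's children (from adjacency): (leaf)

Answer: none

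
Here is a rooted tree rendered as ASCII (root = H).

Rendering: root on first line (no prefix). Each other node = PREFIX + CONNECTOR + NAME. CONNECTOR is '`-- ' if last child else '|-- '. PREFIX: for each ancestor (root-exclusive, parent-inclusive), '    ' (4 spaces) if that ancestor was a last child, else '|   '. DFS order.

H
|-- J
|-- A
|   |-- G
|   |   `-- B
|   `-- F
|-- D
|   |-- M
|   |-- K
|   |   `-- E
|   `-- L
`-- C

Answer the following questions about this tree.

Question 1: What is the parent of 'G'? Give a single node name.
Answer: A

Derivation:
Scan adjacency: G appears as child of A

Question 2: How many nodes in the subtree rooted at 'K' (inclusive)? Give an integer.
Subtree rooted at K contains: E, K
Count = 2

Answer: 2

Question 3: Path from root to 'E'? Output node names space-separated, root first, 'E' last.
Walk down from root: H -> D -> K -> E

Answer: H D K E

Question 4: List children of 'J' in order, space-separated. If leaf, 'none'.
Answer: none

Derivation:
Node J's children (from adjacency): (leaf)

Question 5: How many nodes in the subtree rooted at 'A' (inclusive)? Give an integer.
Answer: 4

Derivation:
Subtree rooted at A contains: A, B, F, G
Count = 4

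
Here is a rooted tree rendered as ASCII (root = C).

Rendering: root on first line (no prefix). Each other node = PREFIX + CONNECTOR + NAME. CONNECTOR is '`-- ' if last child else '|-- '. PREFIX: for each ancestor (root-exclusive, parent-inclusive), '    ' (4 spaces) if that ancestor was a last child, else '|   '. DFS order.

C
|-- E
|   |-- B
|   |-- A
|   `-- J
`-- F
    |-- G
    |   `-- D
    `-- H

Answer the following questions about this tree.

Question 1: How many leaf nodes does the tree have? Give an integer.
Answer: 5

Derivation:
Leaves (nodes with no children): A, B, D, H, J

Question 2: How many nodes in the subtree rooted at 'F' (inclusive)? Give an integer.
Subtree rooted at F contains: D, F, G, H
Count = 4

Answer: 4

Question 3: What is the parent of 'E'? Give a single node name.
Scan adjacency: E appears as child of C

Answer: C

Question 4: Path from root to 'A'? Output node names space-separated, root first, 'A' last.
Walk down from root: C -> E -> A

Answer: C E A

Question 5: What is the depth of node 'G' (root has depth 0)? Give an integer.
Answer: 2

Derivation:
Path from root to G: C -> F -> G
Depth = number of edges = 2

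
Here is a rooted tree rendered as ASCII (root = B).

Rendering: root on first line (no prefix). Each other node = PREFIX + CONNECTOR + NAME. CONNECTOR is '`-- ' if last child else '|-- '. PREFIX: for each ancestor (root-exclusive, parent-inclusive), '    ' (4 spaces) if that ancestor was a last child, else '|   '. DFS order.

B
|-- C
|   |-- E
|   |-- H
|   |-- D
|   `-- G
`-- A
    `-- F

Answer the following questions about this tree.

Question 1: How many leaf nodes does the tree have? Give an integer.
Answer: 5

Derivation:
Leaves (nodes with no children): D, E, F, G, H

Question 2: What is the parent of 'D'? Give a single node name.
Scan adjacency: D appears as child of C

Answer: C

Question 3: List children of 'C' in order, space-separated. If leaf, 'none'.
Node C's children (from adjacency): E, H, D, G

Answer: E H D G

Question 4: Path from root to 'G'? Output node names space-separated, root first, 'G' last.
Answer: B C G

Derivation:
Walk down from root: B -> C -> G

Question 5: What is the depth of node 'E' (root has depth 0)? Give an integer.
Path from root to E: B -> C -> E
Depth = number of edges = 2

Answer: 2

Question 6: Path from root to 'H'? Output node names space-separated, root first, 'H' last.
Walk down from root: B -> C -> H

Answer: B C H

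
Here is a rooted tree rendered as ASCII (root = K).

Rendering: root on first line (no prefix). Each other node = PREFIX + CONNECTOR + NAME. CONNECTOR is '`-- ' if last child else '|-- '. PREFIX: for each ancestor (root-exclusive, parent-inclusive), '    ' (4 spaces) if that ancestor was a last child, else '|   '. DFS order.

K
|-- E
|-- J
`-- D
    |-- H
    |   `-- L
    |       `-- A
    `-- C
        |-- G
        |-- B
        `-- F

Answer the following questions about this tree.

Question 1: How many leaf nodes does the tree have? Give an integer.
Leaves (nodes with no children): A, B, E, F, G, J

Answer: 6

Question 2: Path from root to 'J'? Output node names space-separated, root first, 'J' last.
Walk down from root: K -> J

Answer: K J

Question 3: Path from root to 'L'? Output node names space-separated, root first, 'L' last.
Answer: K D H L

Derivation:
Walk down from root: K -> D -> H -> L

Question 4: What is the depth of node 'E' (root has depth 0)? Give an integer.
Answer: 1

Derivation:
Path from root to E: K -> E
Depth = number of edges = 1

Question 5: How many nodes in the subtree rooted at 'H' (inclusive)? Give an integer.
Answer: 3

Derivation:
Subtree rooted at H contains: A, H, L
Count = 3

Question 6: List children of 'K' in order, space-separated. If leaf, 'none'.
Node K's children (from adjacency): E, J, D

Answer: E J D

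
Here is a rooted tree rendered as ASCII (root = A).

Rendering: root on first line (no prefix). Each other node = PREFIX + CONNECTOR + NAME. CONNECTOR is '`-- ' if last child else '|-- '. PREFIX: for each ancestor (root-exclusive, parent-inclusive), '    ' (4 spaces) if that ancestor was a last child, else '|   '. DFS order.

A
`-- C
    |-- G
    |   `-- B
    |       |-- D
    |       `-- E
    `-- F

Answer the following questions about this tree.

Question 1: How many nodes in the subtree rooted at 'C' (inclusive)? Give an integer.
Answer: 6

Derivation:
Subtree rooted at C contains: B, C, D, E, F, G
Count = 6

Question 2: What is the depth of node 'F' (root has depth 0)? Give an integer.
Path from root to F: A -> C -> F
Depth = number of edges = 2

Answer: 2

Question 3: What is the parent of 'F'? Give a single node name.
Answer: C

Derivation:
Scan adjacency: F appears as child of C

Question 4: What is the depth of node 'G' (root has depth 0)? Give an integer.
Path from root to G: A -> C -> G
Depth = number of edges = 2

Answer: 2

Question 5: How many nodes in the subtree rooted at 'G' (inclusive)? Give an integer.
Subtree rooted at G contains: B, D, E, G
Count = 4

Answer: 4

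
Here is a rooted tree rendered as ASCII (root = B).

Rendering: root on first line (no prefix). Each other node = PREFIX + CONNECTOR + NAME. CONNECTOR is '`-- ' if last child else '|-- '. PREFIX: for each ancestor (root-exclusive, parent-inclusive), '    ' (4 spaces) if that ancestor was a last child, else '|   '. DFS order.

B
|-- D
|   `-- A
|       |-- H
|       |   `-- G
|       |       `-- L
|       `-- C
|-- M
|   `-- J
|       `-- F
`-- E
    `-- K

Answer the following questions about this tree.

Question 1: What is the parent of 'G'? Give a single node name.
Scan adjacency: G appears as child of H

Answer: H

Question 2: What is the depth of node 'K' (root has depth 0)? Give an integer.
Path from root to K: B -> E -> K
Depth = number of edges = 2

Answer: 2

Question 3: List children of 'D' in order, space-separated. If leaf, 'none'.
Node D's children (from adjacency): A

Answer: A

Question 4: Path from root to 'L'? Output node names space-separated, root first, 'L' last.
Answer: B D A H G L

Derivation:
Walk down from root: B -> D -> A -> H -> G -> L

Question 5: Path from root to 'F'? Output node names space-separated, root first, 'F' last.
Walk down from root: B -> M -> J -> F

Answer: B M J F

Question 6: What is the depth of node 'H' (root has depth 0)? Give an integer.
Answer: 3

Derivation:
Path from root to H: B -> D -> A -> H
Depth = number of edges = 3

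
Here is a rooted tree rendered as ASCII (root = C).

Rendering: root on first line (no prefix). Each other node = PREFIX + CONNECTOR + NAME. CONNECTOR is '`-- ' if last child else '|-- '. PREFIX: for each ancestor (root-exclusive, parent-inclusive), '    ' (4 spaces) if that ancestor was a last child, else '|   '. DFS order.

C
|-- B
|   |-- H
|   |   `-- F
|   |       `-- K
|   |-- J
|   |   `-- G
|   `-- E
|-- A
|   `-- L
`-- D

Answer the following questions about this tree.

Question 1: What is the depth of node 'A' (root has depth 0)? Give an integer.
Path from root to A: C -> A
Depth = number of edges = 1

Answer: 1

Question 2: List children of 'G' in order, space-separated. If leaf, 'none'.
Answer: none

Derivation:
Node G's children (from adjacency): (leaf)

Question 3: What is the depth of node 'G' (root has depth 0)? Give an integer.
Path from root to G: C -> B -> J -> G
Depth = number of edges = 3

Answer: 3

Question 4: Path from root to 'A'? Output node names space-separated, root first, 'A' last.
Walk down from root: C -> A

Answer: C A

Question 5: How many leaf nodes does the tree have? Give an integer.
Answer: 5

Derivation:
Leaves (nodes with no children): D, E, G, K, L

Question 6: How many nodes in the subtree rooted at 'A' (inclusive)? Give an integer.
Subtree rooted at A contains: A, L
Count = 2

Answer: 2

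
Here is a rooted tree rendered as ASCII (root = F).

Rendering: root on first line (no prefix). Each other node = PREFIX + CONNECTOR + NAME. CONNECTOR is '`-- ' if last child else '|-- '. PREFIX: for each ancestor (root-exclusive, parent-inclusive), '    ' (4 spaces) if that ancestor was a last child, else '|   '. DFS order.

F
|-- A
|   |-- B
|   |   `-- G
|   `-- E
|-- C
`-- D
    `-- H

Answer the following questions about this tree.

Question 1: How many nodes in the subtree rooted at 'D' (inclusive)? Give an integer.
Answer: 2

Derivation:
Subtree rooted at D contains: D, H
Count = 2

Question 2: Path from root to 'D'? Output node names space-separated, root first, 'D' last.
Walk down from root: F -> D

Answer: F D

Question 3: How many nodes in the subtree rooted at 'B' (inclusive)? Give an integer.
Subtree rooted at B contains: B, G
Count = 2

Answer: 2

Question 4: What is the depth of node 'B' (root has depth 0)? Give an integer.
Answer: 2

Derivation:
Path from root to B: F -> A -> B
Depth = number of edges = 2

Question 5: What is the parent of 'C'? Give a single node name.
Answer: F

Derivation:
Scan adjacency: C appears as child of F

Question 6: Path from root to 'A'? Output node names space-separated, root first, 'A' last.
Walk down from root: F -> A

Answer: F A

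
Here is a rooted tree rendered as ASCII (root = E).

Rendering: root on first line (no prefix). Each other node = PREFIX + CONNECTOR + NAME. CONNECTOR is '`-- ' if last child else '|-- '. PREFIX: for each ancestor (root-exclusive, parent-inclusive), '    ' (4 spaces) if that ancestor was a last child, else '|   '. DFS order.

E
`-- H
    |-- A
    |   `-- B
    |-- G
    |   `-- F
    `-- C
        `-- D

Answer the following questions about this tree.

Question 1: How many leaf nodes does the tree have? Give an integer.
Answer: 3

Derivation:
Leaves (nodes with no children): B, D, F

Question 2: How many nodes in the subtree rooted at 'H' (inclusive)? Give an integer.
Subtree rooted at H contains: A, B, C, D, F, G, H
Count = 7

Answer: 7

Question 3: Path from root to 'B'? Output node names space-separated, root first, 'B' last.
Walk down from root: E -> H -> A -> B

Answer: E H A B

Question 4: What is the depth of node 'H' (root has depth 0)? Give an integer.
Path from root to H: E -> H
Depth = number of edges = 1

Answer: 1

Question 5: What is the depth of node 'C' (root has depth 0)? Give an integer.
Path from root to C: E -> H -> C
Depth = number of edges = 2

Answer: 2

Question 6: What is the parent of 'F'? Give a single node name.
Scan adjacency: F appears as child of G

Answer: G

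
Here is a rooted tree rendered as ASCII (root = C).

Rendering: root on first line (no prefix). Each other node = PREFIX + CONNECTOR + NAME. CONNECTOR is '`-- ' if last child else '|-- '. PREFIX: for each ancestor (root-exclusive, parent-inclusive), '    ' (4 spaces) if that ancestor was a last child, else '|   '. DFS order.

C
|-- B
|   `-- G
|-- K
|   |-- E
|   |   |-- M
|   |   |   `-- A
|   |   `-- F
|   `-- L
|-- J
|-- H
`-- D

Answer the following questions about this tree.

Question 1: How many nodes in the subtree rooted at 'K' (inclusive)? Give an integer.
Answer: 6

Derivation:
Subtree rooted at K contains: A, E, F, K, L, M
Count = 6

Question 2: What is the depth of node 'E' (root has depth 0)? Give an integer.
Path from root to E: C -> K -> E
Depth = number of edges = 2

Answer: 2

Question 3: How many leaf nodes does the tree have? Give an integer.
Leaves (nodes with no children): A, D, F, G, H, J, L

Answer: 7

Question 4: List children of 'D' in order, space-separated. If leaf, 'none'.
Answer: none

Derivation:
Node D's children (from adjacency): (leaf)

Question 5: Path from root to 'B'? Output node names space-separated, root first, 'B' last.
Walk down from root: C -> B

Answer: C B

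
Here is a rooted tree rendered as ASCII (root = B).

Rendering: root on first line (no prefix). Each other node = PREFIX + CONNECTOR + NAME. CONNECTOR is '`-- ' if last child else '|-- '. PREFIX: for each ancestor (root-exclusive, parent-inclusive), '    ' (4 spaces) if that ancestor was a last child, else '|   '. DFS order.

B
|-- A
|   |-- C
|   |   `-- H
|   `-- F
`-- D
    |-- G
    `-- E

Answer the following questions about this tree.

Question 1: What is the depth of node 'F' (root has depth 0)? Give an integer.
Path from root to F: B -> A -> F
Depth = number of edges = 2

Answer: 2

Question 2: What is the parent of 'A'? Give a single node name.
Answer: B

Derivation:
Scan adjacency: A appears as child of B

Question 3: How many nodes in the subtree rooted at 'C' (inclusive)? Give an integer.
Subtree rooted at C contains: C, H
Count = 2

Answer: 2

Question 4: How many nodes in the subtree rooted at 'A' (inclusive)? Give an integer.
Answer: 4

Derivation:
Subtree rooted at A contains: A, C, F, H
Count = 4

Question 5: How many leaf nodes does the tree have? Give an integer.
Leaves (nodes with no children): E, F, G, H

Answer: 4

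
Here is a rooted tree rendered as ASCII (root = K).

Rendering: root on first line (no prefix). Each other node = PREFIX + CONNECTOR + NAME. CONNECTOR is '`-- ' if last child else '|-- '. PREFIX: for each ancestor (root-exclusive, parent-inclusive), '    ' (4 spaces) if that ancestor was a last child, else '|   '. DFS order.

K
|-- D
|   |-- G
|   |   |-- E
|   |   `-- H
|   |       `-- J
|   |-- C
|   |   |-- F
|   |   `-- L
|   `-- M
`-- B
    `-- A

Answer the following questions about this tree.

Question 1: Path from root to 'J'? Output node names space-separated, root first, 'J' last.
Walk down from root: K -> D -> G -> H -> J

Answer: K D G H J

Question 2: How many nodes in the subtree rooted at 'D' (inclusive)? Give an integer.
Subtree rooted at D contains: C, D, E, F, G, H, J, L, M
Count = 9

Answer: 9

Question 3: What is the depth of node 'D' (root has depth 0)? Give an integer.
Answer: 1

Derivation:
Path from root to D: K -> D
Depth = number of edges = 1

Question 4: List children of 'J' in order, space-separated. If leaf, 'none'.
Answer: none

Derivation:
Node J's children (from adjacency): (leaf)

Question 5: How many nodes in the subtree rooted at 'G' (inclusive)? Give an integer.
Subtree rooted at G contains: E, G, H, J
Count = 4

Answer: 4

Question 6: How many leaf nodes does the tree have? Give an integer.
Leaves (nodes with no children): A, E, F, J, L, M

Answer: 6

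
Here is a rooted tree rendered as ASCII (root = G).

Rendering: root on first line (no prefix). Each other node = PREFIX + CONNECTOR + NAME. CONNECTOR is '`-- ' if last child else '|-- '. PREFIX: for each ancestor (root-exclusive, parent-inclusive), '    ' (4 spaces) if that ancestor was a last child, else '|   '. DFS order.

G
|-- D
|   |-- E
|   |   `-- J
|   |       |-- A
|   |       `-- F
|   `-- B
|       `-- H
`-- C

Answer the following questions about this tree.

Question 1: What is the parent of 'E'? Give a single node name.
Answer: D

Derivation:
Scan adjacency: E appears as child of D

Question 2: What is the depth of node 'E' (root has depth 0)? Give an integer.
Path from root to E: G -> D -> E
Depth = number of edges = 2

Answer: 2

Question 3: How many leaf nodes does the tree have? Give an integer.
Answer: 4

Derivation:
Leaves (nodes with no children): A, C, F, H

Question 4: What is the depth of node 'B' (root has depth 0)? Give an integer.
Answer: 2

Derivation:
Path from root to B: G -> D -> B
Depth = number of edges = 2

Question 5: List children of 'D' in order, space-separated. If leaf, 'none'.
Node D's children (from adjacency): E, B

Answer: E B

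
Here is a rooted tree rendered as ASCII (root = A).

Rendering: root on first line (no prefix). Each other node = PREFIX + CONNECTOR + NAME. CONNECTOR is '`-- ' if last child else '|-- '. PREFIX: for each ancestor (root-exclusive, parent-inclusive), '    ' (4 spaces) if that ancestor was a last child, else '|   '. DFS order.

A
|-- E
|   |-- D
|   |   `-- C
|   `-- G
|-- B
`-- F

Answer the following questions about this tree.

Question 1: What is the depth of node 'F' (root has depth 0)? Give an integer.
Path from root to F: A -> F
Depth = number of edges = 1

Answer: 1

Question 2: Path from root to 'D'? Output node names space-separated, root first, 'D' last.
Walk down from root: A -> E -> D

Answer: A E D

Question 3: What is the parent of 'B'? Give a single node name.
Scan adjacency: B appears as child of A

Answer: A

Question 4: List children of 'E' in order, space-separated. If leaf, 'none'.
Node E's children (from adjacency): D, G

Answer: D G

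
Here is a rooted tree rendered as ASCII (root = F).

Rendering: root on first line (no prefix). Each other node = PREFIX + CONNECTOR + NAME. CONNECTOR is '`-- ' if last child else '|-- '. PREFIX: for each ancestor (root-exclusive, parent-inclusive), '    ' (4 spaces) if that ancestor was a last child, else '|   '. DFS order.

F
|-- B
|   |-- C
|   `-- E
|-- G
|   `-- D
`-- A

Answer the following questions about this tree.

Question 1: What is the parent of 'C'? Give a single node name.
Scan adjacency: C appears as child of B

Answer: B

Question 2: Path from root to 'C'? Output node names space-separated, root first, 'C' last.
Answer: F B C

Derivation:
Walk down from root: F -> B -> C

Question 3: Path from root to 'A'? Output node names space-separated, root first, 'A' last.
Answer: F A

Derivation:
Walk down from root: F -> A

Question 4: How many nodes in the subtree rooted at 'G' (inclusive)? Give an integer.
Subtree rooted at G contains: D, G
Count = 2

Answer: 2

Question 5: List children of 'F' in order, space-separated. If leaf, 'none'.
Node F's children (from adjacency): B, G, A

Answer: B G A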